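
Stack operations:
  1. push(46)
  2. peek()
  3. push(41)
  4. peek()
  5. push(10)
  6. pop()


push(46) -> [46]
peek()->46
push(41) -> [46, 41]
peek()->41
push(10) -> [46, 41, 10]
pop()->10, [46, 41]

Final stack: [46, 41]


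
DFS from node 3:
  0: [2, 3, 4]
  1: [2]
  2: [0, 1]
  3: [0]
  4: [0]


Visit 3, push [0]
Visit 0, push [4, 2]
Visit 2, push [1]
Visit 1, push []
Visit 4, push []

DFS order: [3, 0, 2, 1, 4]


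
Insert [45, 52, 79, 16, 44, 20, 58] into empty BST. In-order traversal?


Insert 45: root
Insert 52: R from 45
Insert 79: R from 45 -> R from 52
Insert 16: L from 45
Insert 44: L from 45 -> R from 16
Insert 20: L from 45 -> R from 16 -> L from 44
Insert 58: R from 45 -> R from 52 -> L from 79

In-order: [16, 20, 44, 45, 52, 58, 79]


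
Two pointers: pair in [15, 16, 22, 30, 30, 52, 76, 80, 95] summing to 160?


lo=0(15)+hi=8(95)=110
lo=1(16)+hi=8(95)=111
lo=2(22)+hi=8(95)=117
lo=3(30)+hi=8(95)=125
lo=4(30)+hi=8(95)=125
lo=5(52)+hi=8(95)=147
lo=6(76)+hi=8(95)=171
lo=6(76)+hi=7(80)=156

No pair found


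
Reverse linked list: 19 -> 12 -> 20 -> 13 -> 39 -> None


Step 1: curr=19, set curr.next=prev(None) | reversed so far: 19
Step 2: curr=12, set curr.next=prev(19) | reversed so far: 12 -> 19
Step 3: curr=20, set curr.next=prev(12) | reversed so far: 20 -> 12 -> 19
Step 4: curr=13, set curr.next=prev(20) | reversed so far: 13 -> 20 -> 12 -> 19
Step 5: curr=39, set curr.next=prev(13) | reversed so far: 39 -> 13 -> 20 -> 12 -> 19

39 -> 13 -> 20 -> 12 -> 19 -> None


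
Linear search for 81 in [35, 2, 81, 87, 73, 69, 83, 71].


i=0: 35!=81
i=1: 2!=81
i=2: 81==81 found!

Found at 2, 3 comps


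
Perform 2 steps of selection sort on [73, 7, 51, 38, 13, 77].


Initial: [73, 7, 51, 38, 13, 77]
Step 1: min=7 at 1
  Swap: [7, 73, 51, 38, 13, 77]
Step 2: min=13 at 4
  Swap: [7, 13, 51, 38, 73, 77]

After 2 steps: [7, 13, 51, 38, 73, 77]


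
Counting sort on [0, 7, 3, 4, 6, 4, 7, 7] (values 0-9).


Input: [0, 7, 3, 4, 6, 4, 7, 7]
Counts: [1, 0, 0, 1, 2, 0, 1, 3, 0, 0]

Sorted: [0, 3, 4, 4, 6, 7, 7, 7]


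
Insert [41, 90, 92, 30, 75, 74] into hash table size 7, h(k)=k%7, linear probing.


Insert 41: h=6 -> slot 6
Insert 90: h=6, 1 probes -> slot 0
Insert 92: h=1 -> slot 1
Insert 30: h=2 -> slot 2
Insert 75: h=5 -> slot 5
Insert 74: h=4 -> slot 4

Table: [90, 92, 30, None, 74, 75, 41]


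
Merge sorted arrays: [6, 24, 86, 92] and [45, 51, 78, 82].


Take 6 from A
Take 24 from A
Take 45 from B
Take 51 from B
Take 78 from B
Take 82 from B

Merged: [6, 24, 45, 51, 78, 82, 86, 92]


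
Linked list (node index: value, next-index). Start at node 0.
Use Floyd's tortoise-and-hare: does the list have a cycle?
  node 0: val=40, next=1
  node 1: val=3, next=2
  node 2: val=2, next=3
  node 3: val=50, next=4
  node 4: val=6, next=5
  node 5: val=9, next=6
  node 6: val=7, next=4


Floyd's tortoise (slow, +1) and hare (fast, +2):
  init: slow=0, fast=0
  step 1: slow=1, fast=2
  step 2: slow=2, fast=4
  step 3: slow=3, fast=6
  step 4: slow=4, fast=5
  step 5: slow=5, fast=4
  step 6: slow=6, fast=6
  slow == fast at node 6: cycle detected

Cycle: yes


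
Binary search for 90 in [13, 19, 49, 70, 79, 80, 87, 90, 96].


Step 1: lo=0, hi=8, mid=4, val=79
Step 2: lo=5, hi=8, mid=6, val=87
Step 3: lo=7, hi=8, mid=7, val=90

Found at index 7


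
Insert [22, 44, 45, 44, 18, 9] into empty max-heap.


Insert 22: [22]
Insert 44: [44, 22]
Insert 45: [45, 22, 44]
Insert 44: [45, 44, 44, 22]
Insert 18: [45, 44, 44, 22, 18]
Insert 9: [45, 44, 44, 22, 18, 9]

Final heap: [45, 44, 44, 22, 18, 9]


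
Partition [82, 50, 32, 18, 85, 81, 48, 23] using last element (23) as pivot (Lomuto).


Pivot: 23
  18 <= 23: swap -> [18, 50, 32, 82, 85, 81, 48, 23]
Place pivot at 1: [18, 23, 32, 82, 85, 81, 48, 50]

Partitioned: [18, 23, 32, 82, 85, 81, 48, 50]


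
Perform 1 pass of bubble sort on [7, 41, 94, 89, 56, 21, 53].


Initial: [7, 41, 94, 89, 56, 21, 53]
Pass 1: [7, 41, 89, 56, 21, 53, 94] (4 swaps)

After 1 pass: [7, 41, 89, 56, 21, 53, 94]


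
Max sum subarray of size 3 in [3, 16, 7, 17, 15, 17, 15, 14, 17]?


[0:3]: 26
[1:4]: 40
[2:5]: 39
[3:6]: 49
[4:7]: 47
[5:8]: 46
[6:9]: 46

Max: 49 at [3:6]


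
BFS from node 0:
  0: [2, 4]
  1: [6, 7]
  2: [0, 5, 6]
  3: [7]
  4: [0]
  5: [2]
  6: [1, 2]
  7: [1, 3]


Visit 0, enqueue [2, 4]
Visit 2, enqueue [5, 6]
Visit 4, enqueue []
Visit 5, enqueue []
Visit 6, enqueue [1]
Visit 1, enqueue [7]
Visit 7, enqueue [3]
Visit 3, enqueue []

BFS order: [0, 2, 4, 5, 6, 1, 7, 3]


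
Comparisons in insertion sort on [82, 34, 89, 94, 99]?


Algorithm: insertion sort
Input: [82, 34, 89, 94, 99]
Sorted: [34, 82, 89, 94, 99]

4


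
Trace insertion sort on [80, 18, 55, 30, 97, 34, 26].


Initial: [80, 18, 55, 30, 97, 34, 26]
Insert 18: [18, 80, 55, 30, 97, 34, 26]
Insert 55: [18, 55, 80, 30, 97, 34, 26]
Insert 30: [18, 30, 55, 80, 97, 34, 26]
Insert 97: [18, 30, 55, 80, 97, 34, 26]
Insert 34: [18, 30, 34, 55, 80, 97, 26]
Insert 26: [18, 26, 30, 34, 55, 80, 97]

Sorted: [18, 26, 30, 34, 55, 80, 97]


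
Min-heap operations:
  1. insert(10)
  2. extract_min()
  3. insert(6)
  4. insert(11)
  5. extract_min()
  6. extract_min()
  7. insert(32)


insert(10) -> [10]
extract_min()->10, []
insert(6) -> [6]
insert(11) -> [6, 11]
extract_min()->6, [11]
extract_min()->11, []
insert(32) -> [32]

Final heap: [32]


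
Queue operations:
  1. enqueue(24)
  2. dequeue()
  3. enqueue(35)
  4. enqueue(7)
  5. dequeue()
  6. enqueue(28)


enqueue(24) -> [24]
dequeue()->24, []
enqueue(35) -> [35]
enqueue(7) -> [35, 7]
dequeue()->35, [7]
enqueue(28) -> [7, 28]

Final queue: [7, 28]


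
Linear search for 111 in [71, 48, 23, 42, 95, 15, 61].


i=0: 71!=111
i=1: 48!=111
i=2: 23!=111
i=3: 42!=111
i=4: 95!=111
i=5: 15!=111
i=6: 61!=111

Not found, 7 comps


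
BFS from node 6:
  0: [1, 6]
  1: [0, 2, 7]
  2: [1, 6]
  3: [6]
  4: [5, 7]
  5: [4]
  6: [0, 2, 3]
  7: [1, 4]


Visit 6, enqueue [0, 2, 3]
Visit 0, enqueue [1]
Visit 2, enqueue []
Visit 3, enqueue []
Visit 1, enqueue [7]
Visit 7, enqueue [4]
Visit 4, enqueue [5]
Visit 5, enqueue []

BFS order: [6, 0, 2, 3, 1, 7, 4, 5]


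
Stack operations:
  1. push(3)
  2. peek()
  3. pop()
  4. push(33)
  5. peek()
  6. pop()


push(3) -> [3]
peek()->3
pop()->3, []
push(33) -> [33]
peek()->33
pop()->33, []

Final stack: []


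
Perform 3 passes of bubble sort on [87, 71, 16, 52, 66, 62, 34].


Initial: [87, 71, 16, 52, 66, 62, 34]
Pass 1: [71, 16, 52, 66, 62, 34, 87] (6 swaps)
Pass 2: [16, 52, 66, 62, 34, 71, 87] (5 swaps)
Pass 3: [16, 52, 62, 34, 66, 71, 87] (2 swaps)

After 3 passes: [16, 52, 62, 34, 66, 71, 87]


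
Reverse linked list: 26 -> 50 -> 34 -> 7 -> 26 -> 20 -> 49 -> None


Step 1: curr=26, set curr.next=prev(None) | reversed so far: 26
Step 2: curr=50, set curr.next=prev(26) | reversed so far: 50 -> 26
Step 3: curr=34, set curr.next=prev(50) | reversed so far: 34 -> 50 -> 26
Step 4: curr=7, set curr.next=prev(34) | reversed so far: 7 -> 34 -> 50 -> 26
Step 5: curr=26, set curr.next=prev(7) | reversed so far: 26 -> 7 -> 34 -> 50 -> 26
Step 6: curr=20, set curr.next=prev(26) | reversed so far: 20 -> 26 -> 7 -> 34 -> 50 -> 26
Step 7: curr=49, set curr.next=prev(20) | reversed so far: 49 -> 20 -> 26 -> 7 -> 34 -> 50 -> 26

49 -> 20 -> 26 -> 7 -> 34 -> 50 -> 26 -> None


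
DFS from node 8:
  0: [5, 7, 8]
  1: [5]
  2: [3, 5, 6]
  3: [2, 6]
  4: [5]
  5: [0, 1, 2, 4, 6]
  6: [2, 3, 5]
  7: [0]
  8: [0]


Visit 8, push [0]
Visit 0, push [7, 5]
Visit 5, push [6, 4, 2, 1]
Visit 1, push []
Visit 2, push [6, 3]
Visit 3, push [6]
Visit 6, push []
Visit 4, push []
Visit 7, push []

DFS order: [8, 0, 5, 1, 2, 3, 6, 4, 7]


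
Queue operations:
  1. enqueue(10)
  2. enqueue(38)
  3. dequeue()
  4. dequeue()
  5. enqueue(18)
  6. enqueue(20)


enqueue(10) -> [10]
enqueue(38) -> [10, 38]
dequeue()->10, [38]
dequeue()->38, []
enqueue(18) -> [18]
enqueue(20) -> [18, 20]

Final queue: [18, 20]


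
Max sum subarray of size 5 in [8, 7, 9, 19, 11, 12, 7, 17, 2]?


[0:5]: 54
[1:6]: 58
[2:7]: 58
[3:8]: 66
[4:9]: 49

Max: 66 at [3:8]


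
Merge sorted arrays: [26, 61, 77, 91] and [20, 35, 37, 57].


Take 20 from B
Take 26 from A
Take 35 from B
Take 37 from B
Take 57 from B

Merged: [20, 26, 35, 37, 57, 61, 77, 91]


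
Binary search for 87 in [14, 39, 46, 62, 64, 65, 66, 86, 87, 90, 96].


Step 1: lo=0, hi=10, mid=5, val=65
Step 2: lo=6, hi=10, mid=8, val=87

Found at index 8


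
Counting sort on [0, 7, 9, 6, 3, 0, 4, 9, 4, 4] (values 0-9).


Input: [0, 7, 9, 6, 3, 0, 4, 9, 4, 4]
Counts: [2, 0, 0, 1, 3, 0, 1, 1, 0, 2]

Sorted: [0, 0, 3, 4, 4, 4, 6, 7, 9, 9]


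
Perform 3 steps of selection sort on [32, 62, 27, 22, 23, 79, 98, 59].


Initial: [32, 62, 27, 22, 23, 79, 98, 59]
Step 1: min=22 at 3
  Swap: [22, 62, 27, 32, 23, 79, 98, 59]
Step 2: min=23 at 4
  Swap: [22, 23, 27, 32, 62, 79, 98, 59]
Step 3: min=27 at 2
  Swap: [22, 23, 27, 32, 62, 79, 98, 59]

After 3 steps: [22, 23, 27, 32, 62, 79, 98, 59]


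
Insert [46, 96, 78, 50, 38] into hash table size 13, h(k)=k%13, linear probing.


Insert 46: h=7 -> slot 7
Insert 96: h=5 -> slot 5
Insert 78: h=0 -> slot 0
Insert 50: h=11 -> slot 11
Insert 38: h=12 -> slot 12

Table: [78, None, None, None, None, 96, None, 46, None, None, None, 50, 38]


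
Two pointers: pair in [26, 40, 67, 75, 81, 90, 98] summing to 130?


lo=0(26)+hi=6(98)=124
lo=1(40)+hi=6(98)=138
lo=1(40)+hi=5(90)=130

Yes: 40+90=130


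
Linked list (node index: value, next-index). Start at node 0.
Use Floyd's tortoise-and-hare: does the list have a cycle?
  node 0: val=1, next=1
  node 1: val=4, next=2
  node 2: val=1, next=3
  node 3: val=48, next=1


Floyd's tortoise (slow, +1) and hare (fast, +2):
  init: slow=0, fast=0
  step 1: slow=1, fast=2
  step 2: slow=2, fast=1
  step 3: slow=3, fast=3
  slow == fast at node 3: cycle detected

Cycle: yes


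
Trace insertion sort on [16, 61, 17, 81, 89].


Initial: [16, 61, 17, 81, 89]
Insert 61: [16, 61, 17, 81, 89]
Insert 17: [16, 17, 61, 81, 89]
Insert 81: [16, 17, 61, 81, 89]
Insert 89: [16, 17, 61, 81, 89]

Sorted: [16, 17, 61, 81, 89]


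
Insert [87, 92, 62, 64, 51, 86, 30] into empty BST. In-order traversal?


Insert 87: root
Insert 92: R from 87
Insert 62: L from 87
Insert 64: L from 87 -> R from 62
Insert 51: L from 87 -> L from 62
Insert 86: L from 87 -> R from 62 -> R from 64
Insert 30: L from 87 -> L from 62 -> L from 51

In-order: [30, 51, 62, 64, 86, 87, 92]


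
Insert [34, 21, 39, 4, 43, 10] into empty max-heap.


Insert 34: [34]
Insert 21: [34, 21]
Insert 39: [39, 21, 34]
Insert 4: [39, 21, 34, 4]
Insert 43: [43, 39, 34, 4, 21]
Insert 10: [43, 39, 34, 4, 21, 10]

Final heap: [43, 39, 34, 4, 21, 10]


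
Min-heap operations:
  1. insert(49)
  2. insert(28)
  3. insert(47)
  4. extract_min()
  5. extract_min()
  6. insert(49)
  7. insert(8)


insert(49) -> [49]
insert(28) -> [28, 49]
insert(47) -> [28, 49, 47]
extract_min()->28, [47, 49]
extract_min()->47, [49]
insert(49) -> [49, 49]
insert(8) -> [8, 49, 49]

Final heap: [8, 49, 49]


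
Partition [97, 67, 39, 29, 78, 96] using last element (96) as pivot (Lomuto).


Pivot: 96
  67 <= 96: swap -> [67, 97, 39, 29, 78, 96]
  39 <= 96: swap -> [67, 39, 97, 29, 78, 96]
  29 <= 96: swap -> [67, 39, 29, 97, 78, 96]
  78 <= 96: swap -> [67, 39, 29, 78, 97, 96]
Place pivot at 4: [67, 39, 29, 78, 96, 97]

Partitioned: [67, 39, 29, 78, 96, 97]


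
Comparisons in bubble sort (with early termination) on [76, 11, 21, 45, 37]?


Algorithm: bubble sort (with early termination)
Input: [76, 11, 21, 45, 37]
Sorted: [11, 21, 37, 45, 76]

9


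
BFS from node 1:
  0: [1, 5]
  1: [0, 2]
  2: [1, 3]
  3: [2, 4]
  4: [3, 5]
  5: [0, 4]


Visit 1, enqueue [0, 2]
Visit 0, enqueue [5]
Visit 2, enqueue [3]
Visit 5, enqueue [4]
Visit 3, enqueue []
Visit 4, enqueue []

BFS order: [1, 0, 2, 5, 3, 4]


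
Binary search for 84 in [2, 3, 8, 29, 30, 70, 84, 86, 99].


Step 1: lo=0, hi=8, mid=4, val=30
Step 2: lo=5, hi=8, mid=6, val=84

Found at index 6


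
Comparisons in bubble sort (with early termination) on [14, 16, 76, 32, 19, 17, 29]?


Algorithm: bubble sort (with early termination)
Input: [14, 16, 76, 32, 19, 17, 29]
Sorted: [14, 16, 17, 19, 29, 32, 76]

18


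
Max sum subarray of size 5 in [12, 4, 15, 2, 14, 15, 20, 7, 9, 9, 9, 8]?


[0:5]: 47
[1:6]: 50
[2:7]: 66
[3:8]: 58
[4:9]: 65
[5:10]: 60
[6:11]: 54
[7:12]: 42

Max: 66 at [2:7]


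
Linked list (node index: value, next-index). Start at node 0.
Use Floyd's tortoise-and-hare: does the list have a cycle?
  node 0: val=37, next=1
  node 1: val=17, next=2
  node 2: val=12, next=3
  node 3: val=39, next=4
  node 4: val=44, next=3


Floyd's tortoise (slow, +1) and hare (fast, +2):
  init: slow=0, fast=0
  step 1: slow=1, fast=2
  step 2: slow=2, fast=4
  step 3: slow=3, fast=4
  step 4: slow=4, fast=4
  slow == fast at node 4: cycle detected

Cycle: yes


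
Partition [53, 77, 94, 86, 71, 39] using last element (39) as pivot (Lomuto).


Pivot: 39
Place pivot at 0: [39, 77, 94, 86, 71, 53]

Partitioned: [39, 77, 94, 86, 71, 53]


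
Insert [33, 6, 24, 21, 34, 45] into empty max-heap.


Insert 33: [33]
Insert 6: [33, 6]
Insert 24: [33, 6, 24]
Insert 21: [33, 21, 24, 6]
Insert 34: [34, 33, 24, 6, 21]
Insert 45: [45, 33, 34, 6, 21, 24]

Final heap: [45, 33, 34, 6, 21, 24]


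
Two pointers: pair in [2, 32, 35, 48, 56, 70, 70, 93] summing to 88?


lo=0(2)+hi=7(93)=95
lo=0(2)+hi=6(70)=72
lo=1(32)+hi=6(70)=102
lo=1(32)+hi=5(70)=102
lo=1(32)+hi=4(56)=88

Yes: 32+56=88


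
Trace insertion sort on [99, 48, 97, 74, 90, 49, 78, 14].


Initial: [99, 48, 97, 74, 90, 49, 78, 14]
Insert 48: [48, 99, 97, 74, 90, 49, 78, 14]
Insert 97: [48, 97, 99, 74, 90, 49, 78, 14]
Insert 74: [48, 74, 97, 99, 90, 49, 78, 14]
Insert 90: [48, 74, 90, 97, 99, 49, 78, 14]
Insert 49: [48, 49, 74, 90, 97, 99, 78, 14]
Insert 78: [48, 49, 74, 78, 90, 97, 99, 14]
Insert 14: [14, 48, 49, 74, 78, 90, 97, 99]

Sorted: [14, 48, 49, 74, 78, 90, 97, 99]


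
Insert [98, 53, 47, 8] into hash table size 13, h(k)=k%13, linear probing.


Insert 98: h=7 -> slot 7
Insert 53: h=1 -> slot 1
Insert 47: h=8 -> slot 8
Insert 8: h=8, 1 probes -> slot 9

Table: [None, 53, None, None, None, None, None, 98, 47, 8, None, None, None]


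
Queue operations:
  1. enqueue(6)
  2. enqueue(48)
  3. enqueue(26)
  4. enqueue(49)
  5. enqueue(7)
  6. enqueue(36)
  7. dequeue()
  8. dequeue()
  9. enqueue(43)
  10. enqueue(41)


enqueue(6) -> [6]
enqueue(48) -> [6, 48]
enqueue(26) -> [6, 48, 26]
enqueue(49) -> [6, 48, 26, 49]
enqueue(7) -> [6, 48, 26, 49, 7]
enqueue(36) -> [6, 48, 26, 49, 7, 36]
dequeue()->6, [48, 26, 49, 7, 36]
dequeue()->48, [26, 49, 7, 36]
enqueue(43) -> [26, 49, 7, 36, 43]
enqueue(41) -> [26, 49, 7, 36, 43, 41]

Final queue: [26, 49, 7, 36, 43, 41]


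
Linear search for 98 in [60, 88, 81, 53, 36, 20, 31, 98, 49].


i=0: 60!=98
i=1: 88!=98
i=2: 81!=98
i=3: 53!=98
i=4: 36!=98
i=5: 20!=98
i=6: 31!=98
i=7: 98==98 found!

Found at 7, 8 comps


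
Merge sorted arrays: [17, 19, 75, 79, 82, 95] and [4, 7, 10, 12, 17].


Take 4 from B
Take 7 from B
Take 10 from B
Take 12 from B
Take 17 from A
Take 17 from B

Merged: [4, 7, 10, 12, 17, 17, 19, 75, 79, 82, 95]


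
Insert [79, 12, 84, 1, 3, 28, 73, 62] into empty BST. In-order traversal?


Insert 79: root
Insert 12: L from 79
Insert 84: R from 79
Insert 1: L from 79 -> L from 12
Insert 3: L from 79 -> L from 12 -> R from 1
Insert 28: L from 79 -> R from 12
Insert 73: L from 79 -> R from 12 -> R from 28
Insert 62: L from 79 -> R from 12 -> R from 28 -> L from 73

In-order: [1, 3, 12, 28, 62, 73, 79, 84]


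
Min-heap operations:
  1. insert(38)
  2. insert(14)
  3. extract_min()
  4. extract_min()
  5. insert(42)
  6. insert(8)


insert(38) -> [38]
insert(14) -> [14, 38]
extract_min()->14, [38]
extract_min()->38, []
insert(42) -> [42]
insert(8) -> [8, 42]

Final heap: [8, 42]


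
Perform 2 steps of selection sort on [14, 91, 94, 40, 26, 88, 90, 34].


Initial: [14, 91, 94, 40, 26, 88, 90, 34]
Step 1: min=14 at 0
  Swap: [14, 91, 94, 40, 26, 88, 90, 34]
Step 2: min=26 at 4
  Swap: [14, 26, 94, 40, 91, 88, 90, 34]

After 2 steps: [14, 26, 94, 40, 91, 88, 90, 34]


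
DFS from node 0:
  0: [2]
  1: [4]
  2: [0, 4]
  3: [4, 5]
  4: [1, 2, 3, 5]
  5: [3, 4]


Visit 0, push [2]
Visit 2, push [4]
Visit 4, push [5, 3, 1]
Visit 1, push []
Visit 3, push [5]
Visit 5, push []

DFS order: [0, 2, 4, 1, 3, 5]


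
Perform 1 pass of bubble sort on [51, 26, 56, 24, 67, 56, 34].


Initial: [51, 26, 56, 24, 67, 56, 34]
Pass 1: [26, 51, 24, 56, 56, 34, 67] (4 swaps)

After 1 pass: [26, 51, 24, 56, 56, 34, 67]


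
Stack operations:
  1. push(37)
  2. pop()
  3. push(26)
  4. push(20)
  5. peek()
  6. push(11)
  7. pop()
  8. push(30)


push(37) -> [37]
pop()->37, []
push(26) -> [26]
push(20) -> [26, 20]
peek()->20
push(11) -> [26, 20, 11]
pop()->11, [26, 20]
push(30) -> [26, 20, 30]

Final stack: [26, 20, 30]


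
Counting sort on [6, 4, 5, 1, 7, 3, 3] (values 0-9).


Input: [6, 4, 5, 1, 7, 3, 3]
Counts: [0, 1, 0, 2, 1, 1, 1, 1, 0, 0]

Sorted: [1, 3, 3, 4, 5, 6, 7]


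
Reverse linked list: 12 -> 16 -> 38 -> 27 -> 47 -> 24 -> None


Step 1: curr=12, set curr.next=prev(None) | reversed so far: 12
Step 2: curr=16, set curr.next=prev(12) | reversed so far: 16 -> 12
Step 3: curr=38, set curr.next=prev(16) | reversed so far: 38 -> 16 -> 12
Step 4: curr=27, set curr.next=prev(38) | reversed so far: 27 -> 38 -> 16 -> 12
Step 5: curr=47, set curr.next=prev(27) | reversed so far: 47 -> 27 -> 38 -> 16 -> 12
Step 6: curr=24, set curr.next=prev(47) | reversed so far: 24 -> 47 -> 27 -> 38 -> 16 -> 12

24 -> 47 -> 27 -> 38 -> 16 -> 12 -> None


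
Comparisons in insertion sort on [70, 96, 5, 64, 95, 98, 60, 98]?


Algorithm: insertion sort
Input: [70, 96, 5, 64, 95, 98, 60, 98]
Sorted: [5, 60, 64, 70, 95, 96, 98, 98]

16


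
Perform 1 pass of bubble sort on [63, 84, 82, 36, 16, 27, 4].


Initial: [63, 84, 82, 36, 16, 27, 4]
Pass 1: [63, 82, 36, 16, 27, 4, 84] (5 swaps)

After 1 pass: [63, 82, 36, 16, 27, 4, 84]


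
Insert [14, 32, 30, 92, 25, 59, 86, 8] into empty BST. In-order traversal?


Insert 14: root
Insert 32: R from 14
Insert 30: R from 14 -> L from 32
Insert 92: R from 14 -> R from 32
Insert 25: R from 14 -> L from 32 -> L from 30
Insert 59: R from 14 -> R from 32 -> L from 92
Insert 86: R from 14 -> R from 32 -> L from 92 -> R from 59
Insert 8: L from 14

In-order: [8, 14, 25, 30, 32, 59, 86, 92]


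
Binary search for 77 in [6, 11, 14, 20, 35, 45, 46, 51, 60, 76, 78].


Step 1: lo=0, hi=10, mid=5, val=45
Step 2: lo=6, hi=10, mid=8, val=60
Step 3: lo=9, hi=10, mid=9, val=76
Step 4: lo=10, hi=10, mid=10, val=78

Not found


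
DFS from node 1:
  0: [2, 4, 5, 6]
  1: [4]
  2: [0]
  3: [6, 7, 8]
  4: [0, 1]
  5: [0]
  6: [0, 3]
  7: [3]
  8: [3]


Visit 1, push [4]
Visit 4, push [0]
Visit 0, push [6, 5, 2]
Visit 2, push []
Visit 5, push []
Visit 6, push [3]
Visit 3, push [8, 7]
Visit 7, push []
Visit 8, push []

DFS order: [1, 4, 0, 2, 5, 6, 3, 7, 8]


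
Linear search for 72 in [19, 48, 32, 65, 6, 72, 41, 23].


i=0: 19!=72
i=1: 48!=72
i=2: 32!=72
i=3: 65!=72
i=4: 6!=72
i=5: 72==72 found!

Found at 5, 6 comps


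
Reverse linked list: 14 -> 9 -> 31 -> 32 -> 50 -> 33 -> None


Step 1: curr=14, set curr.next=prev(None) | reversed so far: 14
Step 2: curr=9, set curr.next=prev(14) | reversed so far: 9 -> 14
Step 3: curr=31, set curr.next=prev(9) | reversed so far: 31 -> 9 -> 14
Step 4: curr=32, set curr.next=prev(31) | reversed so far: 32 -> 31 -> 9 -> 14
Step 5: curr=50, set curr.next=prev(32) | reversed so far: 50 -> 32 -> 31 -> 9 -> 14
Step 6: curr=33, set curr.next=prev(50) | reversed so far: 33 -> 50 -> 32 -> 31 -> 9 -> 14

33 -> 50 -> 32 -> 31 -> 9 -> 14 -> None


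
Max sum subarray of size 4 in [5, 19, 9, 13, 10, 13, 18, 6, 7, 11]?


[0:4]: 46
[1:5]: 51
[2:6]: 45
[3:7]: 54
[4:8]: 47
[5:9]: 44
[6:10]: 42

Max: 54 at [3:7]


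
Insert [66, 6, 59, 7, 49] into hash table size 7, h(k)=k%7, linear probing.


Insert 66: h=3 -> slot 3
Insert 6: h=6 -> slot 6
Insert 59: h=3, 1 probes -> slot 4
Insert 7: h=0 -> slot 0
Insert 49: h=0, 1 probes -> slot 1

Table: [7, 49, None, 66, 59, None, 6]


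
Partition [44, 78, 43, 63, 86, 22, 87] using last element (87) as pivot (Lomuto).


Pivot: 87
  44 <= 87: advance i (no swap)
  78 <= 87: advance i (no swap)
  43 <= 87: advance i (no swap)
  63 <= 87: advance i (no swap)
  86 <= 87: advance i (no swap)
  22 <= 87: advance i (no swap)
Place pivot at 6: [44, 78, 43, 63, 86, 22, 87]

Partitioned: [44, 78, 43, 63, 86, 22, 87]


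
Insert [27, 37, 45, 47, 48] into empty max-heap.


Insert 27: [27]
Insert 37: [37, 27]
Insert 45: [45, 27, 37]
Insert 47: [47, 45, 37, 27]
Insert 48: [48, 47, 37, 27, 45]

Final heap: [48, 47, 37, 27, 45]


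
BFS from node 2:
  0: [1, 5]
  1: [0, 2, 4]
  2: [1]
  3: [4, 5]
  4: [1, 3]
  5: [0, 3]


Visit 2, enqueue [1]
Visit 1, enqueue [0, 4]
Visit 0, enqueue [5]
Visit 4, enqueue [3]
Visit 5, enqueue []
Visit 3, enqueue []

BFS order: [2, 1, 0, 4, 5, 3]


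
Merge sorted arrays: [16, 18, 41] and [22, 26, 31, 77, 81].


Take 16 from A
Take 18 from A
Take 22 from B
Take 26 from B
Take 31 from B
Take 41 from A

Merged: [16, 18, 22, 26, 31, 41, 77, 81]


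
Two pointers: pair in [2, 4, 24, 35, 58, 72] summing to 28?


lo=0(2)+hi=5(72)=74
lo=0(2)+hi=4(58)=60
lo=0(2)+hi=3(35)=37
lo=0(2)+hi=2(24)=26
lo=1(4)+hi=2(24)=28

Yes: 4+24=28


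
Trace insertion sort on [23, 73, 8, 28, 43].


Initial: [23, 73, 8, 28, 43]
Insert 73: [23, 73, 8, 28, 43]
Insert 8: [8, 23, 73, 28, 43]
Insert 28: [8, 23, 28, 73, 43]
Insert 43: [8, 23, 28, 43, 73]

Sorted: [8, 23, 28, 43, 73]


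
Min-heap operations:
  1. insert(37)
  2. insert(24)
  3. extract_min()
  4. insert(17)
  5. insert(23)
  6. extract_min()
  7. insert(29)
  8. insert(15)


insert(37) -> [37]
insert(24) -> [24, 37]
extract_min()->24, [37]
insert(17) -> [17, 37]
insert(23) -> [17, 37, 23]
extract_min()->17, [23, 37]
insert(29) -> [23, 37, 29]
insert(15) -> [15, 23, 29, 37]

Final heap: [15, 23, 29, 37]


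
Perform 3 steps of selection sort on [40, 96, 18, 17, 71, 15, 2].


Initial: [40, 96, 18, 17, 71, 15, 2]
Step 1: min=2 at 6
  Swap: [2, 96, 18, 17, 71, 15, 40]
Step 2: min=15 at 5
  Swap: [2, 15, 18, 17, 71, 96, 40]
Step 3: min=17 at 3
  Swap: [2, 15, 17, 18, 71, 96, 40]

After 3 steps: [2, 15, 17, 18, 71, 96, 40]


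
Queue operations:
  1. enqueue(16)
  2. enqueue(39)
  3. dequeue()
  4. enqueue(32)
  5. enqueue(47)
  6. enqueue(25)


enqueue(16) -> [16]
enqueue(39) -> [16, 39]
dequeue()->16, [39]
enqueue(32) -> [39, 32]
enqueue(47) -> [39, 32, 47]
enqueue(25) -> [39, 32, 47, 25]

Final queue: [39, 32, 47, 25]


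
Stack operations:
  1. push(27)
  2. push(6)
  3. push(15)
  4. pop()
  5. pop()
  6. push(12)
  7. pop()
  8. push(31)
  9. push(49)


push(27) -> [27]
push(6) -> [27, 6]
push(15) -> [27, 6, 15]
pop()->15, [27, 6]
pop()->6, [27]
push(12) -> [27, 12]
pop()->12, [27]
push(31) -> [27, 31]
push(49) -> [27, 31, 49]

Final stack: [27, 31, 49]


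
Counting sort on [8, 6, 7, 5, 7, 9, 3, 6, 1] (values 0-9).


Input: [8, 6, 7, 5, 7, 9, 3, 6, 1]
Counts: [0, 1, 0, 1, 0, 1, 2, 2, 1, 1]

Sorted: [1, 3, 5, 6, 6, 7, 7, 8, 9]


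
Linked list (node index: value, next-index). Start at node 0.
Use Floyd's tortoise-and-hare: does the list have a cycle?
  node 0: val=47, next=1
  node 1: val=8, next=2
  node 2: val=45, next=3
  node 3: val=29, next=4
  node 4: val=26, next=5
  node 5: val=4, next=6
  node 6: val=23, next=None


Floyd's tortoise (slow, +1) and hare (fast, +2):
  init: slow=0, fast=0
  step 1: slow=1, fast=2
  step 2: slow=2, fast=4
  step 3: slow=3, fast=6
  step 4: fast -> None, no cycle

Cycle: no


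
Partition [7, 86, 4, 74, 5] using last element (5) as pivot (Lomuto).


Pivot: 5
  4 <= 5: swap -> [4, 86, 7, 74, 5]
Place pivot at 1: [4, 5, 7, 74, 86]

Partitioned: [4, 5, 7, 74, 86]


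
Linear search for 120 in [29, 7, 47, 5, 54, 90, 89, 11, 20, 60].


i=0: 29!=120
i=1: 7!=120
i=2: 47!=120
i=3: 5!=120
i=4: 54!=120
i=5: 90!=120
i=6: 89!=120
i=7: 11!=120
i=8: 20!=120
i=9: 60!=120

Not found, 10 comps


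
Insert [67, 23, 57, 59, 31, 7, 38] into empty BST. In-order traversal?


Insert 67: root
Insert 23: L from 67
Insert 57: L from 67 -> R from 23
Insert 59: L from 67 -> R from 23 -> R from 57
Insert 31: L from 67 -> R from 23 -> L from 57
Insert 7: L from 67 -> L from 23
Insert 38: L from 67 -> R from 23 -> L from 57 -> R from 31

In-order: [7, 23, 31, 38, 57, 59, 67]


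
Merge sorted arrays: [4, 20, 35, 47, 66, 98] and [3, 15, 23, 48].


Take 3 from B
Take 4 from A
Take 15 from B
Take 20 from A
Take 23 from B
Take 35 from A
Take 47 from A
Take 48 from B

Merged: [3, 4, 15, 20, 23, 35, 47, 48, 66, 98]


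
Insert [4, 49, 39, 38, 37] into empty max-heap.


Insert 4: [4]
Insert 49: [49, 4]
Insert 39: [49, 4, 39]
Insert 38: [49, 38, 39, 4]
Insert 37: [49, 38, 39, 4, 37]

Final heap: [49, 38, 39, 4, 37]


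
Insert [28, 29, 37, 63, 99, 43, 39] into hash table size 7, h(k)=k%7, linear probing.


Insert 28: h=0 -> slot 0
Insert 29: h=1 -> slot 1
Insert 37: h=2 -> slot 2
Insert 63: h=0, 3 probes -> slot 3
Insert 99: h=1, 3 probes -> slot 4
Insert 43: h=1, 4 probes -> slot 5
Insert 39: h=4, 2 probes -> slot 6

Table: [28, 29, 37, 63, 99, 43, 39]


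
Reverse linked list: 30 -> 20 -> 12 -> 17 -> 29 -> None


Step 1: curr=30, set curr.next=prev(None) | reversed so far: 30
Step 2: curr=20, set curr.next=prev(30) | reversed so far: 20 -> 30
Step 3: curr=12, set curr.next=prev(20) | reversed so far: 12 -> 20 -> 30
Step 4: curr=17, set curr.next=prev(12) | reversed so far: 17 -> 12 -> 20 -> 30
Step 5: curr=29, set curr.next=prev(17) | reversed so far: 29 -> 17 -> 12 -> 20 -> 30

29 -> 17 -> 12 -> 20 -> 30 -> None


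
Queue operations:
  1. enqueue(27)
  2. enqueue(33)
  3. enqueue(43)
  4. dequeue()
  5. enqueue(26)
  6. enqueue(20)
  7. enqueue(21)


enqueue(27) -> [27]
enqueue(33) -> [27, 33]
enqueue(43) -> [27, 33, 43]
dequeue()->27, [33, 43]
enqueue(26) -> [33, 43, 26]
enqueue(20) -> [33, 43, 26, 20]
enqueue(21) -> [33, 43, 26, 20, 21]

Final queue: [33, 43, 26, 20, 21]


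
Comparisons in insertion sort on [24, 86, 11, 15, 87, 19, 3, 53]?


Algorithm: insertion sort
Input: [24, 86, 11, 15, 87, 19, 3, 53]
Sorted: [3, 11, 15, 19, 24, 53, 86, 87]

20


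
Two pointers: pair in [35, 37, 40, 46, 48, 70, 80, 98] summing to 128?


lo=0(35)+hi=7(98)=133
lo=0(35)+hi=6(80)=115
lo=1(37)+hi=6(80)=117
lo=2(40)+hi=6(80)=120
lo=3(46)+hi=6(80)=126
lo=4(48)+hi=6(80)=128

Yes: 48+80=128


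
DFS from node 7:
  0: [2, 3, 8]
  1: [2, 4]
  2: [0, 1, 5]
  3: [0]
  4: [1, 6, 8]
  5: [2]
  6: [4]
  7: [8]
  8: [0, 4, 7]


Visit 7, push [8]
Visit 8, push [4, 0]
Visit 0, push [3, 2]
Visit 2, push [5, 1]
Visit 1, push [4]
Visit 4, push [6]
Visit 6, push []
Visit 5, push []
Visit 3, push []

DFS order: [7, 8, 0, 2, 1, 4, 6, 5, 3]


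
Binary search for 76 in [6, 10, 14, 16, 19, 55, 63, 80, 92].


Step 1: lo=0, hi=8, mid=4, val=19
Step 2: lo=5, hi=8, mid=6, val=63
Step 3: lo=7, hi=8, mid=7, val=80

Not found


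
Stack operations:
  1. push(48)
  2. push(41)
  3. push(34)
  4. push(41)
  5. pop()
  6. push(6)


push(48) -> [48]
push(41) -> [48, 41]
push(34) -> [48, 41, 34]
push(41) -> [48, 41, 34, 41]
pop()->41, [48, 41, 34]
push(6) -> [48, 41, 34, 6]

Final stack: [48, 41, 34, 6]


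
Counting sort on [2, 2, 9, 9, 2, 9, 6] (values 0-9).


Input: [2, 2, 9, 9, 2, 9, 6]
Counts: [0, 0, 3, 0, 0, 0, 1, 0, 0, 3]

Sorted: [2, 2, 2, 6, 9, 9, 9]


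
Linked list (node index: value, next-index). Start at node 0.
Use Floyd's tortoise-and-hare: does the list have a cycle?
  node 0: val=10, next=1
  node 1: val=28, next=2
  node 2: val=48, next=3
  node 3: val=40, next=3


Floyd's tortoise (slow, +1) and hare (fast, +2):
  init: slow=0, fast=0
  step 1: slow=1, fast=2
  step 2: slow=2, fast=3
  step 3: slow=3, fast=3
  slow == fast at node 3: cycle detected

Cycle: yes


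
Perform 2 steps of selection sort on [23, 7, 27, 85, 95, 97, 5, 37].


Initial: [23, 7, 27, 85, 95, 97, 5, 37]
Step 1: min=5 at 6
  Swap: [5, 7, 27, 85, 95, 97, 23, 37]
Step 2: min=7 at 1
  Swap: [5, 7, 27, 85, 95, 97, 23, 37]

After 2 steps: [5, 7, 27, 85, 95, 97, 23, 37]


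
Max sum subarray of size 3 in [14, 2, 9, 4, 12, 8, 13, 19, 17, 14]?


[0:3]: 25
[1:4]: 15
[2:5]: 25
[3:6]: 24
[4:7]: 33
[5:8]: 40
[6:9]: 49
[7:10]: 50

Max: 50 at [7:10]


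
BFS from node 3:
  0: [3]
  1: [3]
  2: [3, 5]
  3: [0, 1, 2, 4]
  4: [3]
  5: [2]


Visit 3, enqueue [0, 1, 2, 4]
Visit 0, enqueue []
Visit 1, enqueue []
Visit 2, enqueue [5]
Visit 4, enqueue []
Visit 5, enqueue []

BFS order: [3, 0, 1, 2, 4, 5]


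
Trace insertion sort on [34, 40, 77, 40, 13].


Initial: [34, 40, 77, 40, 13]
Insert 40: [34, 40, 77, 40, 13]
Insert 77: [34, 40, 77, 40, 13]
Insert 40: [34, 40, 40, 77, 13]
Insert 13: [13, 34, 40, 40, 77]

Sorted: [13, 34, 40, 40, 77]


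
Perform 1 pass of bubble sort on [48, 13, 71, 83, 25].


Initial: [48, 13, 71, 83, 25]
Pass 1: [13, 48, 71, 25, 83] (2 swaps)

After 1 pass: [13, 48, 71, 25, 83]


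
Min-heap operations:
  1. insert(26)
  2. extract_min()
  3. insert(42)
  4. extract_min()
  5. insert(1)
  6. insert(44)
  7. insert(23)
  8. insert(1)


insert(26) -> [26]
extract_min()->26, []
insert(42) -> [42]
extract_min()->42, []
insert(1) -> [1]
insert(44) -> [1, 44]
insert(23) -> [1, 44, 23]
insert(1) -> [1, 1, 23, 44]

Final heap: [1, 1, 23, 44]


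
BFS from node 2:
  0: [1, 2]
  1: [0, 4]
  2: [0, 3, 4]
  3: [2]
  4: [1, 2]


Visit 2, enqueue [0, 3, 4]
Visit 0, enqueue [1]
Visit 3, enqueue []
Visit 4, enqueue []
Visit 1, enqueue []

BFS order: [2, 0, 3, 4, 1]


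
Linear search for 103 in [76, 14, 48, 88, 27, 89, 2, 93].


i=0: 76!=103
i=1: 14!=103
i=2: 48!=103
i=3: 88!=103
i=4: 27!=103
i=5: 89!=103
i=6: 2!=103
i=7: 93!=103

Not found, 8 comps


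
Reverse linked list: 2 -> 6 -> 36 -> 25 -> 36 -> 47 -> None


Step 1: curr=2, set curr.next=prev(None) | reversed so far: 2
Step 2: curr=6, set curr.next=prev(2) | reversed so far: 6 -> 2
Step 3: curr=36, set curr.next=prev(6) | reversed so far: 36 -> 6 -> 2
Step 4: curr=25, set curr.next=prev(36) | reversed so far: 25 -> 36 -> 6 -> 2
Step 5: curr=36, set curr.next=prev(25) | reversed so far: 36 -> 25 -> 36 -> 6 -> 2
Step 6: curr=47, set curr.next=prev(36) | reversed so far: 47 -> 36 -> 25 -> 36 -> 6 -> 2

47 -> 36 -> 25 -> 36 -> 6 -> 2 -> None


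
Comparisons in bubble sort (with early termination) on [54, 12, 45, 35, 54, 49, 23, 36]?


Algorithm: bubble sort (with early termination)
Input: [54, 12, 45, 35, 54, 49, 23, 36]
Sorted: [12, 23, 35, 36, 45, 49, 54, 54]

27


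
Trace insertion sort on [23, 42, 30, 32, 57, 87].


Initial: [23, 42, 30, 32, 57, 87]
Insert 42: [23, 42, 30, 32, 57, 87]
Insert 30: [23, 30, 42, 32, 57, 87]
Insert 32: [23, 30, 32, 42, 57, 87]
Insert 57: [23, 30, 32, 42, 57, 87]
Insert 87: [23, 30, 32, 42, 57, 87]

Sorted: [23, 30, 32, 42, 57, 87]


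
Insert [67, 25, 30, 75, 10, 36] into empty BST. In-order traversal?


Insert 67: root
Insert 25: L from 67
Insert 30: L from 67 -> R from 25
Insert 75: R from 67
Insert 10: L from 67 -> L from 25
Insert 36: L from 67 -> R from 25 -> R from 30

In-order: [10, 25, 30, 36, 67, 75]


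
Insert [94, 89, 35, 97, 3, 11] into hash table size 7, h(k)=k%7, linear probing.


Insert 94: h=3 -> slot 3
Insert 89: h=5 -> slot 5
Insert 35: h=0 -> slot 0
Insert 97: h=6 -> slot 6
Insert 3: h=3, 1 probes -> slot 4
Insert 11: h=4, 4 probes -> slot 1

Table: [35, 11, None, 94, 3, 89, 97]


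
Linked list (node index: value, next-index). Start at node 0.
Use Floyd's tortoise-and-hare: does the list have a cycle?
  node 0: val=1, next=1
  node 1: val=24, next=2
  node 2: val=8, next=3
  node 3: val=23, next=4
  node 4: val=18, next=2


Floyd's tortoise (slow, +1) and hare (fast, +2):
  init: slow=0, fast=0
  step 1: slow=1, fast=2
  step 2: slow=2, fast=4
  step 3: slow=3, fast=3
  slow == fast at node 3: cycle detected

Cycle: yes


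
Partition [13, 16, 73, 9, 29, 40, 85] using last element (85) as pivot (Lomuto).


Pivot: 85
  13 <= 85: advance i (no swap)
  16 <= 85: advance i (no swap)
  73 <= 85: advance i (no swap)
  9 <= 85: advance i (no swap)
  29 <= 85: advance i (no swap)
  40 <= 85: advance i (no swap)
Place pivot at 6: [13, 16, 73, 9, 29, 40, 85]

Partitioned: [13, 16, 73, 9, 29, 40, 85]


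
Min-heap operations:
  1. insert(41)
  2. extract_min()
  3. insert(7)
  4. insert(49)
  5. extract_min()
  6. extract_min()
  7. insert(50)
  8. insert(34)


insert(41) -> [41]
extract_min()->41, []
insert(7) -> [7]
insert(49) -> [7, 49]
extract_min()->7, [49]
extract_min()->49, []
insert(50) -> [50]
insert(34) -> [34, 50]

Final heap: [34, 50]


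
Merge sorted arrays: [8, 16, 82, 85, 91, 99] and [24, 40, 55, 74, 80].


Take 8 from A
Take 16 from A
Take 24 from B
Take 40 from B
Take 55 from B
Take 74 from B
Take 80 from B

Merged: [8, 16, 24, 40, 55, 74, 80, 82, 85, 91, 99]


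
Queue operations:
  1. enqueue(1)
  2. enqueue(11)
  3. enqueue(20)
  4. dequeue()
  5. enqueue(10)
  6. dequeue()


enqueue(1) -> [1]
enqueue(11) -> [1, 11]
enqueue(20) -> [1, 11, 20]
dequeue()->1, [11, 20]
enqueue(10) -> [11, 20, 10]
dequeue()->11, [20, 10]

Final queue: [20, 10]


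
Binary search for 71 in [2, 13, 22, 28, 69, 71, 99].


Step 1: lo=0, hi=6, mid=3, val=28
Step 2: lo=4, hi=6, mid=5, val=71

Found at index 5


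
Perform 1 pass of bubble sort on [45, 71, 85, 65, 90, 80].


Initial: [45, 71, 85, 65, 90, 80]
Pass 1: [45, 71, 65, 85, 80, 90] (2 swaps)

After 1 pass: [45, 71, 65, 85, 80, 90]


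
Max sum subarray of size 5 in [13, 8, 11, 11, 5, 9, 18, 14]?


[0:5]: 48
[1:6]: 44
[2:7]: 54
[3:8]: 57

Max: 57 at [3:8]


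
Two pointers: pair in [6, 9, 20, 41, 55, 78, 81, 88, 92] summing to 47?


lo=0(6)+hi=8(92)=98
lo=0(6)+hi=7(88)=94
lo=0(6)+hi=6(81)=87
lo=0(6)+hi=5(78)=84
lo=0(6)+hi=4(55)=61
lo=0(6)+hi=3(41)=47

Yes: 6+41=47


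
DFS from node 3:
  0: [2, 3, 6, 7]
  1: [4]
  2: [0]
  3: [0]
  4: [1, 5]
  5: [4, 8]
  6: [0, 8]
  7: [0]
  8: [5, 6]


Visit 3, push [0]
Visit 0, push [7, 6, 2]
Visit 2, push []
Visit 6, push [8]
Visit 8, push [5]
Visit 5, push [4]
Visit 4, push [1]
Visit 1, push []
Visit 7, push []

DFS order: [3, 0, 2, 6, 8, 5, 4, 1, 7]


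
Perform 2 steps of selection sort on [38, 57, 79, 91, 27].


Initial: [38, 57, 79, 91, 27]
Step 1: min=27 at 4
  Swap: [27, 57, 79, 91, 38]
Step 2: min=38 at 4
  Swap: [27, 38, 79, 91, 57]

After 2 steps: [27, 38, 79, 91, 57]


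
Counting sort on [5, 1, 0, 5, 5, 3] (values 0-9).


Input: [5, 1, 0, 5, 5, 3]
Counts: [1, 1, 0, 1, 0, 3, 0, 0, 0, 0]

Sorted: [0, 1, 3, 5, 5, 5]


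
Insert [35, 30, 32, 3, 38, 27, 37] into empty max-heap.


Insert 35: [35]
Insert 30: [35, 30]
Insert 32: [35, 30, 32]
Insert 3: [35, 30, 32, 3]
Insert 38: [38, 35, 32, 3, 30]
Insert 27: [38, 35, 32, 3, 30, 27]
Insert 37: [38, 35, 37, 3, 30, 27, 32]

Final heap: [38, 35, 37, 3, 30, 27, 32]


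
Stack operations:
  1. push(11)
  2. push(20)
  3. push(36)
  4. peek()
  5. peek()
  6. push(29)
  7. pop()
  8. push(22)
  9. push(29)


push(11) -> [11]
push(20) -> [11, 20]
push(36) -> [11, 20, 36]
peek()->36
peek()->36
push(29) -> [11, 20, 36, 29]
pop()->29, [11, 20, 36]
push(22) -> [11, 20, 36, 22]
push(29) -> [11, 20, 36, 22, 29]

Final stack: [11, 20, 36, 22, 29]


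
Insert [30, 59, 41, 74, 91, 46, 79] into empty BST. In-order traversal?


Insert 30: root
Insert 59: R from 30
Insert 41: R from 30 -> L from 59
Insert 74: R from 30 -> R from 59
Insert 91: R from 30 -> R from 59 -> R from 74
Insert 46: R from 30 -> L from 59 -> R from 41
Insert 79: R from 30 -> R from 59 -> R from 74 -> L from 91

In-order: [30, 41, 46, 59, 74, 79, 91]


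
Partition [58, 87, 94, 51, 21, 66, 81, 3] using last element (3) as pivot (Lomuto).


Pivot: 3
Place pivot at 0: [3, 87, 94, 51, 21, 66, 81, 58]

Partitioned: [3, 87, 94, 51, 21, 66, 81, 58]


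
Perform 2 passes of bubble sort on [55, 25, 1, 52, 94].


Initial: [55, 25, 1, 52, 94]
Pass 1: [25, 1, 52, 55, 94] (3 swaps)
Pass 2: [1, 25, 52, 55, 94] (1 swaps)

After 2 passes: [1, 25, 52, 55, 94]


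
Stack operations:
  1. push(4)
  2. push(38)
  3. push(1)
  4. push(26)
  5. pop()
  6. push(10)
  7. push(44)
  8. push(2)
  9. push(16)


push(4) -> [4]
push(38) -> [4, 38]
push(1) -> [4, 38, 1]
push(26) -> [4, 38, 1, 26]
pop()->26, [4, 38, 1]
push(10) -> [4, 38, 1, 10]
push(44) -> [4, 38, 1, 10, 44]
push(2) -> [4, 38, 1, 10, 44, 2]
push(16) -> [4, 38, 1, 10, 44, 2, 16]

Final stack: [4, 38, 1, 10, 44, 2, 16]


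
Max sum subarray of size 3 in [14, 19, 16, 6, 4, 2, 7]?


[0:3]: 49
[1:4]: 41
[2:5]: 26
[3:6]: 12
[4:7]: 13

Max: 49 at [0:3]


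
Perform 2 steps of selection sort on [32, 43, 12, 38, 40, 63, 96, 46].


Initial: [32, 43, 12, 38, 40, 63, 96, 46]
Step 1: min=12 at 2
  Swap: [12, 43, 32, 38, 40, 63, 96, 46]
Step 2: min=32 at 2
  Swap: [12, 32, 43, 38, 40, 63, 96, 46]

After 2 steps: [12, 32, 43, 38, 40, 63, 96, 46]


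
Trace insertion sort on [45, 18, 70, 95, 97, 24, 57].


Initial: [45, 18, 70, 95, 97, 24, 57]
Insert 18: [18, 45, 70, 95, 97, 24, 57]
Insert 70: [18, 45, 70, 95, 97, 24, 57]
Insert 95: [18, 45, 70, 95, 97, 24, 57]
Insert 97: [18, 45, 70, 95, 97, 24, 57]
Insert 24: [18, 24, 45, 70, 95, 97, 57]
Insert 57: [18, 24, 45, 57, 70, 95, 97]

Sorted: [18, 24, 45, 57, 70, 95, 97]


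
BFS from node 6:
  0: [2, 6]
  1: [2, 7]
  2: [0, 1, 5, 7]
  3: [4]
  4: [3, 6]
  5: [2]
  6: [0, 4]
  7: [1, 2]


Visit 6, enqueue [0, 4]
Visit 0, enqueue [2]
Visit 4, enqueue [3]
Visit 2, enqueue [1, 5, 7]
Visit 3, enqueue []
Visit 1, enqueue []
Visit 5, enqueue []
Visit 7, enqueue []

BFS order: [6, 0, 4, 2, 3, 1, 5, 7]


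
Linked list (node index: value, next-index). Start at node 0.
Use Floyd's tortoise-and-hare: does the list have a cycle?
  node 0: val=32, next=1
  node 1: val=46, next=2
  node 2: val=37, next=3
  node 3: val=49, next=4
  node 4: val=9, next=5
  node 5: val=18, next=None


Floyd's tortoise (slow, +1) and hare (fast, +2):
  init: slow=0, fast=0
  step 1: slow=1, fast=2
  step 2: slow=2, fast=4
  step 3: fast 4->5->None, no cycle

Cycle: no


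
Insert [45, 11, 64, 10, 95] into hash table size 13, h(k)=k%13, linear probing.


Insert 45: h=6 -> slot 6
Insert 11: h=11 -> slot 11
Insert 64: h=12 -> slot 12
Insert 10: h=10 -> slot 10
Insert 95: h=4 -> slot 4

Table: [None, None, None, None, 95, None, 45, None, None, None, 10, 11, 64]


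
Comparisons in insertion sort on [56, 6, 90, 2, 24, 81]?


Algorithm: insertion sort
Input: [56, 6, 90, 2, 24, 81]
Sorted: [2, 6, 24, 56, 81, 90]

10


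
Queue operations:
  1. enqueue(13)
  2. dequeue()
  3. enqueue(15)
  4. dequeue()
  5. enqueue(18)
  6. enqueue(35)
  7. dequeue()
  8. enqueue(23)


enqueue(13) -> [13]
dequeue()->13, []
enqueue(15) -> [15]
dequeue()->15, []
enqueue(18) -> [18]
enqueue(35) -> [18, 35]
dequeue()->18, [35]
enqueue(23) -> [35, 23]

Final queue: [35, 23]


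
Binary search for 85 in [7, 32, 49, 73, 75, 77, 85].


Step 1: lo=0, hi=6, mid=3, val=73
Step 2: lo=4, hi=6, mid=5, val=77
Step 3: lo=6, hi=6, mid=6, val=85

Found at index 6


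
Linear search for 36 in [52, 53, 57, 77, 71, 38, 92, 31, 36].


i=0: 52!=36
i=1: 53!=36
i=2: 57!=36
i=3: 77!=36
i=4: 71!=36
i=5: 38!=36
i=6: 92!=36
i=7: 31!=36
i=8: 36==36 found!

Found at 8, 9 comps


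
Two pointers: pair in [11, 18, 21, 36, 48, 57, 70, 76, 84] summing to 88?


lo=0(11)+hi=8(84)=95
lo=0(11)+hi=7(76)=87
lo=1(18)+hi=7(76)=94
lo=1(18)+hi=6(70)=88

Yes: 18+70=88
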